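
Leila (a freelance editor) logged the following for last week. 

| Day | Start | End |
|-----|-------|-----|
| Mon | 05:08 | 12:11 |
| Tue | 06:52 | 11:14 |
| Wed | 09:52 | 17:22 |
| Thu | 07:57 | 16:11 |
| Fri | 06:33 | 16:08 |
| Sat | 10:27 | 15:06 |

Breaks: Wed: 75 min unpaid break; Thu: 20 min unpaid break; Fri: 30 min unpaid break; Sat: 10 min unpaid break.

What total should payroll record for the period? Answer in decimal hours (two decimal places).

39.13 hours

Mon: 05:08–12:11 = 7 h 3 min
Tue: 06:52–11:14 = 4 h 22 min
Wed: 09:52–17:22 = 7 h 30 min; less 75 min break → 6 h 15 min
Thu: 07:57–16:11 = 8 h 14 min; less 20 min break → 7 h 54 min
Fri: 06:33–16:08 = 9 h 35 min; less 30 min break → 9 h 5 min
Sat: 10:27–15:06 = 4 h 39 min; less 10 min break → 4 h 29 min
Total: 7 h 3 min + 4 h 22 min + 6 h 15 min + 7 h 54 min + 9 h 5 min + 4 h 29 min = 39 h 8 min.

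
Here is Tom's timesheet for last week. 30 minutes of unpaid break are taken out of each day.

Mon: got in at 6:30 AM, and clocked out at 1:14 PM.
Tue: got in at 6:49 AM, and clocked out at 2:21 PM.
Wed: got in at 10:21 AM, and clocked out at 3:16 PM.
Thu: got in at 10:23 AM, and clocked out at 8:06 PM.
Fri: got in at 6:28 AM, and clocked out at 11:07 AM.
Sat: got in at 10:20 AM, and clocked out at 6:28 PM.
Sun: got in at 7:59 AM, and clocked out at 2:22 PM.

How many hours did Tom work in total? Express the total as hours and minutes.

Mon: 6:30 AM–1:14 PM = 6 h 44 min; less 30 min break → 6 h 14 min
Tue: 6:49 AM–2:21 PM = 7 h 32 min; less 30 min break → 7 h 2 min
Wed: 10:21 AM–3:16 PM = 4 h 55 min; less 30 min break → 4 h 25 min
Thu: 10:23 AM–8:06 PM = 9 h 43 min; less 30 min break → 9 h 13 min
Fri: 6:28 AM–11:07 AM = 4 h 39 min; less 30 min break → 4 h 9 min
Sat: 10:20 AM–6:28 PM = 8 h 8 min; less 30 min break → 7 h 38 min
Sun: 7:59 AM–2:22 PM = 6 h 23 min; less 30 min break → 5 h 53 min
Total: 6 h 14 min + 7 h 2 min + 4 h 25 min + 9 h 13 min + 4 h 9 min + 7 h 38 min + 5 h 53 min = 44 h 34 min.

44 h 34 min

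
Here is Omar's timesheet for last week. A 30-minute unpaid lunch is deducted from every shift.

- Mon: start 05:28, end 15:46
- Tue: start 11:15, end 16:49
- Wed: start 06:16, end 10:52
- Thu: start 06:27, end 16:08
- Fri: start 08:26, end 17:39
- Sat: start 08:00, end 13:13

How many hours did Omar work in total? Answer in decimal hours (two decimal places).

Mon: 05:28–15:46 = 10 h 18 min; less 30 min break → 9 h 48 min
Tue: 11:15–16:49 = 5 h 34 min; less 30 min break → 5 h 4 min
Wed: 06:16–10:52 = 4 h 36 min; less 30 min break → 4 h 6 min
Thu: 06:27–16:08 = 9 h 41 min; less 30 min break → 9 h 11 min
Fri: 08:26–17:39 = 9 h 13 min; less 30 min break → 8 h 43 min
Sat: 08:00–13:13 = 5 h 13 min; less 30 min break → 4 h 43 min
Total: 9 h 48 min + 5 h 4 min + 4 h 6 min + 9 h 11 min + 8 h 43 min + 4 h 43 min = 41 h 35 min.

41.58 hours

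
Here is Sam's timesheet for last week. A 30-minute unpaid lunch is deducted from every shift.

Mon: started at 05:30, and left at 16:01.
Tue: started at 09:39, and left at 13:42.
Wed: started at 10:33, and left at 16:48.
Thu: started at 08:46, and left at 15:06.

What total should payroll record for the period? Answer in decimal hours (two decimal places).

Mon: 05:30–16:01 = 10 h 31 min; less 30 min break → 10 h 1 min
Tue: 09:39–13:42 = 4 h 3 min; less 30 min break → 3 h 33 min
Wed: 10:33–16:48 = 6 h 15 min; less 30 min break → 5 h 45 min
Thu: 08:46–15:06 = 6 h 20 min; less 30 min break → 5 h 50 min
Total: 10 h 1 min + 3 h 33 min + 5 h 45 min + 5 h 50 min = 25 h 9 min.

25.15 hours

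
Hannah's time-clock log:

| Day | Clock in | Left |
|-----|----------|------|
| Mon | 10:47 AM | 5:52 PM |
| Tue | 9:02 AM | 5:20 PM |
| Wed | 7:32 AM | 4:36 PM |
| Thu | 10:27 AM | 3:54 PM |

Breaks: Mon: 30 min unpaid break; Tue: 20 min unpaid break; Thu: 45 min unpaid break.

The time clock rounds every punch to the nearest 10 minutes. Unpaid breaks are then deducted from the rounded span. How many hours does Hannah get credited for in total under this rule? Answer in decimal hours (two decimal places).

Mon: in 10:47 AM→10:50 AM, out 5:52 PM→5:50 PM; 7 h 0 min − 30 min = 6 h 30 min
Tue: in 9:02 AM→9:00 AM, out 5:20 PM→5:20 PM; 8 h 20 min − 20 min = 8 h 0 min
Wed: in 7:32 AM→7:30 AM, out 4:36 PM→4:40 PM; 9 h 10 min
Thu: in 10:27 AM→10:30 AM, out 3:54 PM→3:50 PM; 5 h 20 min − 45 min = 4 h 35 min
Total credited: 28 h 15 min.

28.25 hours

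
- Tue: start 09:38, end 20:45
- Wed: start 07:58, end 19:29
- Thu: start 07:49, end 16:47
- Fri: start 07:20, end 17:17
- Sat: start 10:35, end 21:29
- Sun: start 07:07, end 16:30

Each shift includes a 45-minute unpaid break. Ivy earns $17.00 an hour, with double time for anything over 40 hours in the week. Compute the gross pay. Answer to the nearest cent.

$1269.33

Tue: 09:38–20:45 = 11 h 7 min; less 45 min break → 10 h 22 min
Wed: 07:58–19:29 = 11 h 31 min; less 45 min break → 10 h 46 min
Thu: 07:49–16:47 = 8 h 58 min; less 45 min break → 8 h 13 min
Fri: 07:20–17:17 = 9 h 57 min; less 45 min break → 9 h 12 min
Sat: 10:35–21:29 = 10 h 54 min; less 45 min break → 10 h 9 min
Sun: 07:07–16:30 = 9 h 23 min; less 45 min break → 8 h 38 min
Total worked: 57 h 20 min = 3440 min.
Regular 40 h 0 min = 2400 min at $17.00/h; overtime 17 h 20 min = 1040 min at $34.00/h.
Pay = (2400 × $17.00 + 1040 × $34.00) ÷ 60 = $1269.33.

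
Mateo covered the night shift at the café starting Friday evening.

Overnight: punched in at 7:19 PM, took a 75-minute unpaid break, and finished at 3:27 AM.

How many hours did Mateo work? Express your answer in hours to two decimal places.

Overnight: 7:19 PM → midnight = 4 h 41 min; midnight → 3:27 AM = 3 h 27 min; span 8 h 8 min; less 75 min break → 6 h 53 min

6.88 hours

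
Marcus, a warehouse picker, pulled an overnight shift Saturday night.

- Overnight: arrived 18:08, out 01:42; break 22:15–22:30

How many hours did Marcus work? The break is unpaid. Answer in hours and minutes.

7 h 19 min

Overnight: 18:08 → midnight = 5 h 52 min; midnight → 01:42 = 1 h 42 min; span 7 h 34 min; less 15 min break → 7 h 19 min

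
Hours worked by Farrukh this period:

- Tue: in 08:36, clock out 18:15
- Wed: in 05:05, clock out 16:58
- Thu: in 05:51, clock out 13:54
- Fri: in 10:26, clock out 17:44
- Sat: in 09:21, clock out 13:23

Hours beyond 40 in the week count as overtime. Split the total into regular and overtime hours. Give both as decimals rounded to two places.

Tue: 08:36–18:15 = 9 h 39 min
Wed: 05:05–16:58 = 11 h 53 min
Thu: 05:51–13:54 = 8 h 3 min
Fri: 10:26–17:44 = 7 h 18 min
Sat: 09:21–13:23 = 4 h 2 min
Total worked: 40 h 55 min = 40.92 h.
Threshold 40 h → overtime 0 h 55 min, regular 40 h 0 min.

Regular 40.00 hours, overtime 0.92 hours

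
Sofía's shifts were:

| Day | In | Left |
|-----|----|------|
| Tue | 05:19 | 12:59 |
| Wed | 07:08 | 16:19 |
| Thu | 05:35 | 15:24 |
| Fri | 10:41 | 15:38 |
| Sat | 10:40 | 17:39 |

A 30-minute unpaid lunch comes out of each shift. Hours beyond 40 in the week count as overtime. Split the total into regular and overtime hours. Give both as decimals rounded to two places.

Tue: 05:19–12:59 = 7 h 40 min; less 30 min break → 7 h 10 min
Wed: 07:08–16:19 = 9 h 11 min; less 30 min break → 8 h 41 min
Thu: 05:35–15:24 = 9 h 49 min; less 30 min break → 9 h 19 min
Fri: 10:41–15:38 = 4 h 57 min; less 30 min break → 4 h 27 min
Sat: 10:40–17:39 = 6 h 59 min; less 30 min break → 6 h 29 min
Total worked: 36 h 6 min = 36.10 h.
Threshold 40 h → overtime 0 h 0 min, regular 36 h 6 min.

Regular 36.10 hours, overtime 0.00 hours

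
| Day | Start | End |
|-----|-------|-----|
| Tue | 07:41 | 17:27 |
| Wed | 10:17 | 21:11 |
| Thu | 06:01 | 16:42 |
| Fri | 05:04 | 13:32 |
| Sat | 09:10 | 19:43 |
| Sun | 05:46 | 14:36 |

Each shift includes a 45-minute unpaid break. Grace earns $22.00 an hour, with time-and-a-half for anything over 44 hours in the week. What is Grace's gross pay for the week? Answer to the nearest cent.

Tue: 07:41–17:27 = 9 h 46 min; less 45 min break → 9 h 1 min
Wed: 10:17–21:11 = 10 h 54 min; less 45 min break → 10 h 9 min
Thu: 06:01–16:42 = 10 h 41 min; less 45 min break → 9 h 56 min
Fri: 05:04–13:32 = 8 h 28 min; less 45 min break → 7 h 43 min
Sat: 09:10–19:43 = 10 h 33 min; less 45 min break → 9 h 48 min
Sun: 05:46–14:36 = 8 h 50 min; less 45 min break → 8 h 5 min
Total worked: 54 h 42 min = 3282 min.
Regular 44 h 0 min = 2640 min at $22.00/h; overtime 10 h 42 min = 642 min at $33.00/h.
Pay = (2640 × $22.00 + 642 × $33.00) ÷ 60 = $1321.10.

$1321.10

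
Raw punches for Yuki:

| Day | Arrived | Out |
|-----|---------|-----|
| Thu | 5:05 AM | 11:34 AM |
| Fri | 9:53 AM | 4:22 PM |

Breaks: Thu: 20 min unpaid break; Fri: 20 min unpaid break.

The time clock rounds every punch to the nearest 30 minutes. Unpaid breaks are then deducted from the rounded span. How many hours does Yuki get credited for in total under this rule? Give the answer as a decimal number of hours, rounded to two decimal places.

Thu: in 5:05 AM→5:00 AM, out 11:34 AM→11:30 AM; 6 h 30 min − 20 min = 6 h 10 min
Fri: in 9:53 AM→10:00 AM, out 4:22 PM→4:30 PM; 6 h 30 min − 20 min = 6 h 10 min
Total credited: 12 h 20 min.

12.33 hours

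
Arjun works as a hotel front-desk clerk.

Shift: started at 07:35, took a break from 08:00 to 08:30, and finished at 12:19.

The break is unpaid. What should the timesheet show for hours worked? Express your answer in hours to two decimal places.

Shift: 07:35–12:19 = 4 h 44 min; less 30 min break → 4 h 14 min

4.23 hours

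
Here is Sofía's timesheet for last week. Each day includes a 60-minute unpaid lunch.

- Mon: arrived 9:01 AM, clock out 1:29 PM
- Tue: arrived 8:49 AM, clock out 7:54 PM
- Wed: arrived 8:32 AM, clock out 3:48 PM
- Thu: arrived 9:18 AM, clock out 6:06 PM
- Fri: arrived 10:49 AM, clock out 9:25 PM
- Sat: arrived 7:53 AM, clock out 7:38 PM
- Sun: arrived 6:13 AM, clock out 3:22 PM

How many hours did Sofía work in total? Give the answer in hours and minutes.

Mon: 9:01 AM–1:29 PM = 4 h 28 min; less 60 min break → 3 h 28 min
Tue: 8:49 AM–7:54 PM = 11 h 5 min; less 60 min break → 10 h 5 min
Wed: 8:32 AM–3:48 PM = 7 h 16 min; less 60 min break → 6 h 16 min
Thu: 9:18 AM–6:06 PM = 8 h 48 min; less 60 min break → 7 h 48 min
Fri: 10:49 AM–9:25 PM = 10 h 36 min; less 60 min break → 9 h 36 min
Sat: 7:53 AM–7:38 PM = 11 h 45 min; less 60 min break → 10 h 45 min
Sun: 6:13 AM–3:22 PM = 9 h 9 min; less 60 min break → 8 h 9 min
Total: 3 h 28 min + 10 h 5 min + 6 h 16 min + 7 h 48 min + 9 h 36 min + 10 h 45 min + 8 h 9 min = 56 h 7 min.

56 h 7 min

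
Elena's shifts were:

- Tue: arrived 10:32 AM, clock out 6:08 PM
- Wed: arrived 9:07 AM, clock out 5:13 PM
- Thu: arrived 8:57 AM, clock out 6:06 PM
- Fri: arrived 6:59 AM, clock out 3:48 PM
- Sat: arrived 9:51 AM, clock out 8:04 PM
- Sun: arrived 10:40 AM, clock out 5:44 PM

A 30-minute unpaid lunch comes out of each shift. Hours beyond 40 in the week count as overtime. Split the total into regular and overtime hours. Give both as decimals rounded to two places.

Tue: 10:32 AM–6:08 PM = 7 h 36 min; less 30 min break → 7 h 6 min
Wed: 9:07 AM–5:13 PM = 8 h 6 min; less 30 min break → 7 h 36 min
Thu: 8:57 AM–6:06 PM = 9 h 9 min; less 30 min break → 8 h 39 min
Fri: 6:59 AM–3:48 PM = 8 h 49 min; less 30 min break → 8 h 19 min
Sat: 9:51 AM–8:04 PM = 10 h 13 min; less 30 min break → 9 h 43 min
Sun: 10:40 AM–5:44 PM = 7 h 4 min; less 30 min break → 6 h 34 min
Total worked: 47 h 57 min = 47.95 h.
Threshold 40 h → overtime 7 h 57 min, regular 40 h 0 min.

Regular 40.00 hours, overtime 7.95 hours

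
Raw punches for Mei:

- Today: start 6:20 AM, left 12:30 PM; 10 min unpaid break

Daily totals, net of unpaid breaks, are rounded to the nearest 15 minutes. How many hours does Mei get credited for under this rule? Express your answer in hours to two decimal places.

Today: 6:20 AM–12:30 PM = 6 h 10 min − 10 min = 6 h 0 min → rounds to 6 h 0 min

6.00 hours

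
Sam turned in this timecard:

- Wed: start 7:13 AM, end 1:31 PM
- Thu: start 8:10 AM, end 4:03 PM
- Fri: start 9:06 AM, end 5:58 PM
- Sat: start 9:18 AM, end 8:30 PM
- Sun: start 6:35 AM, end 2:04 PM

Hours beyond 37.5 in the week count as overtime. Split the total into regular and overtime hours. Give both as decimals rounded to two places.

Wed: 7:13 AM–1:31 PM = 6 h 18 min
Thu: 8:10 AM–4:03 PM = 7 h 53 min
Fri: 9:06 AM–5:58 PM = 8 h 52 min
Sat: 9:18 AM–8:30 PM = 11 h 12 min
Sun: 6:35 AM–2:04 PM = 7 h 29 min
Total worked: 41 h 44 min = 41.73 h.
Threshold 37.5 h → overtime 4 h 14 min, regular 37 h 30 min.

Regular 37.50 hours, overtime 4.23 hours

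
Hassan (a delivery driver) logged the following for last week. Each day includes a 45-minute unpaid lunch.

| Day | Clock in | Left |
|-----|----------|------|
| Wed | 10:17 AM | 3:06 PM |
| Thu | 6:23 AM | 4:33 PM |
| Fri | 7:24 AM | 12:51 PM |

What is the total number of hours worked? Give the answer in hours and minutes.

18 h 11 min

Wed: 10:17 AM–3:06 PM = 4 h 49 min; less 45 min break → 4 h 4 min
Thu: 6:23 AM–4:33 PM = 10 h 10 min; less 45 min break → 9 h 25 min
Fri: 7:24 AM–12:51 PM = 5 h 27 min; less 45 min break → 4 h 42 min
Total: 4 h 4 min + 9 h 25 min + 4 h 42 min = 18 h 11 min.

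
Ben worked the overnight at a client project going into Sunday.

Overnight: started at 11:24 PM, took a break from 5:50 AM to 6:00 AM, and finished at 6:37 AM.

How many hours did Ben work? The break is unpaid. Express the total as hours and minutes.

7 h 3 min

Overnight: 11:24 PM → midnight = 0 h 36 min; midnight → 6:37 AM = 6 h 37 min; span 7 h 13 min; less 10 min break → 7 h 3 min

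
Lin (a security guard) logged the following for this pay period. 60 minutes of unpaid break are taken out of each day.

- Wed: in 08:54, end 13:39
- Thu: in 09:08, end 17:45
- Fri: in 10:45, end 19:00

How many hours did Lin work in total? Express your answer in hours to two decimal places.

18.62 hours

Wed: 08:54–13:39 = 4 h 45 min; less 60 min break → 3 h 45 min
Thu: 09:08–17:45 = 8 h 37 min; less 60 min break → 7 h 37 min
Fri: 10:45–19:00 = 8 h 15 min; less 60 min break → 7 h 15 min
Total: 3 h 45 min + 7 h 37 min + 7 h 15 min = 18 h 37 min.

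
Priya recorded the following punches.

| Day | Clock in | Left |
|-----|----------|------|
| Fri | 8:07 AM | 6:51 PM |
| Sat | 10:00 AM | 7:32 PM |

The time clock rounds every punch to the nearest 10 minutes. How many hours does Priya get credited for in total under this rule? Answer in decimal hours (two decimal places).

Fri: in 8:07 AM→8:10 AM, out 6:51 PM→6:50 PM; 10 h 40 min
Sat: in 10:00 AM→10:00 AM, out 7:32 PM→7:30 PM; 9 h 30 min
Total credited: 20 h 10 min.

20.17 hours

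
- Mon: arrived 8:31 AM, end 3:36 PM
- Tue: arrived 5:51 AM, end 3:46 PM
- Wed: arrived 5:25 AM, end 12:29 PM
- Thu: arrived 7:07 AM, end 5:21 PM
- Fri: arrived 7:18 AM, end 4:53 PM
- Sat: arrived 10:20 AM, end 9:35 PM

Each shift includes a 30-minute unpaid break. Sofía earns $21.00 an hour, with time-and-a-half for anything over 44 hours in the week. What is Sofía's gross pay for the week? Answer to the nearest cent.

$1180.20

Mon: 8:31 AM–3:36 PM = 7 h 5 min; less 30 min break → 6 h 35 min
Tue: 5:51 AM–3:46 PM = 9 h 55 min; less 30 min break → 9 h 25 min
Wed: 5:25 AM–12:29 PM = 7 h 4 min; less 30 min break → 6 h 34 min
Thu: 7:07 AM–5:21 PM = 10 h 14 min; less 30 min break → 9 h 44 min
Fri: 7:18 AM–4:53 PM = 9 h 35 min; less 30 min break → 9 h 5 min
Sat: 10:20 AM–9:35 PM = 11 h 15 min; less 30 min break → 10 h 45 min
Total worked: 52 h 8 min = 3128 min.
Regular 44 h 0 min = 2640 min at $21.00/h; overtime 8 h 8 min = 488 min at $31.50/h.
Pay = (2640 × $21.00 + 488 × $31.50) ÷ 60 = $1180.20.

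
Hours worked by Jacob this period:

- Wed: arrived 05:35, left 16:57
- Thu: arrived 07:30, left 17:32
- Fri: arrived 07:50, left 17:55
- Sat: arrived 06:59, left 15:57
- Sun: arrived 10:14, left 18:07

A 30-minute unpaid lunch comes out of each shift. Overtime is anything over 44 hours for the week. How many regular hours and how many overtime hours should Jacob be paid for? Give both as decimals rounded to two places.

Regular 44.00 hours, overtime 1.83 hours

Wed: 05:35–16:57 = 11 h 22 min; less 30 min break → 10 h 52 min
Thu: 07:30–17:32 = 10 h 2 min; less 30 min break → 9 h 32 min
Fri: 07:50–17:55 = 10 h 5 min; less 30 min break → 9 h 35 min
Sat: 06:59–15:57 = 8 h 58 min; less 30 min break → 8 h 28 min
Sun: 10:14–18:07 = 7 h 53 min; less 30 min break → 7 h 23 min
Total worked: 45 h 50 min = 45.83 h.
Threshold 44 h → overtime 1 h 50 min, regular 44 h 0 min.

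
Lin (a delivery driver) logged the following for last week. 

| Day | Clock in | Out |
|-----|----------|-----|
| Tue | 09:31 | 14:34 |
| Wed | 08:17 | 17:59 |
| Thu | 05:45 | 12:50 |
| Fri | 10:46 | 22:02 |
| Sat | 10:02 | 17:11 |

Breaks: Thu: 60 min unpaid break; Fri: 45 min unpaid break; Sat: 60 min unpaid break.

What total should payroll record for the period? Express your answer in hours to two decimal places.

37.50 hours

Tue: 09:31–14:34 = 5 h 3 min
Wed: 08:17–17:59 = 9 h 42 min
Thu: 05:45–12:50 = 7 h 5 min; less 60 min break → 6 h 5 min
Fri: 10:46–22:02 = 11 h 16 min; less 45 min break → 10 h 31 min
Sat: 10:02–17:11 = 7 h 9 min; less 60 min break → 6 h 9 min
Total: 5 h 3 min + 9 h 42 min + 6 h 5 min + 10 h 31 min + 6 h 9 min = 37 h 30 min.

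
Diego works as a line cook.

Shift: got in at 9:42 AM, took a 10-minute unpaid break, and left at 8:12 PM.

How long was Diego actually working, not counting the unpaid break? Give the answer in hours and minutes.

Shift: 9:42 AM–8:12 PM = 10 h 30 min; less 10 min break → 10 h 20 min

10 h 20 min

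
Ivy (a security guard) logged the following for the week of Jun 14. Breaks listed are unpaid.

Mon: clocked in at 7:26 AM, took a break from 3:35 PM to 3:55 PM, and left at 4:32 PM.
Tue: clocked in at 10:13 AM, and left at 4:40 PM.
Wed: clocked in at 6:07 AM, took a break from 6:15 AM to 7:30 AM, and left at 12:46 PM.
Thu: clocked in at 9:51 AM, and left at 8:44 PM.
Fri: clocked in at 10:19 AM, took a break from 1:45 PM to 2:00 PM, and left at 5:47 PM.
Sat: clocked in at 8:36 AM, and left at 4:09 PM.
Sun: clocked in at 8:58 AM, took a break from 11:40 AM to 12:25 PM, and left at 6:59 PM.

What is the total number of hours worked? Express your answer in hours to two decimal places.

55.53 hours

Mon: 7:26 AM–4:32 PM = 9 h 6 min; less 20 min break → 8 h 46 min
Tue: 10:13 AM–4:40 PM = 6 h 27 min
Wed: 6:07 AM–12:46 PM = 6 h 39 min; less 75 min break → 5 h 24 min
Thu: 9:51 AM–8:44 PM = 10 h 53 min
Fri: 10:19 AM–5:47 PM = 7 h 28 min; less 15 min break → 7 h 13 min
Sat: 8:36 AM–4:09 PM = 7 h 33 min
Sun: 8:58 AM–6:59 PM = 10 h 1 min; less 45 min break → 9 h 16 min
Total: 8 h 46 min + 6 h 27 min + 5 h 24 min + 10 h 53 min + 7 h 13 min + 7 h 33 min + 9 h 16 min = 55 h 32 min.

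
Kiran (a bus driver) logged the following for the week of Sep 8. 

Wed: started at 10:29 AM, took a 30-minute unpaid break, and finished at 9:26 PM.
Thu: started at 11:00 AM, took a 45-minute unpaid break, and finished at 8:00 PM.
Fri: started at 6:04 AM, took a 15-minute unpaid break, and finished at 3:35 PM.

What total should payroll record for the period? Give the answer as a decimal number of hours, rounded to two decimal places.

Wed: 10:29 AM–9:26 PM = 10 h 57 min; less 30 min break → 10 h 27 min
Thu: 11:00 AM–8:00 PM = 9 h 0 min; less 45 min break → 8 h 15 min
Fri: 6:04 AM–3:35 PM = 9 h 31 min; less 15 min break → 9 h 16 min
Total: 10 h 27 min + 8 h 15 min + 9 h 16 min = 27 h 58 min.

27.97 hours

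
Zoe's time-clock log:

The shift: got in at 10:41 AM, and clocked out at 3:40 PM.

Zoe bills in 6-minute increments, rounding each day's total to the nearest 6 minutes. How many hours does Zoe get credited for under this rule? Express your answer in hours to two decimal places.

5.00 hours

The shift: 10:41 AM–3:40 PM = 4 h 59 min → rounds to 5 h 0 min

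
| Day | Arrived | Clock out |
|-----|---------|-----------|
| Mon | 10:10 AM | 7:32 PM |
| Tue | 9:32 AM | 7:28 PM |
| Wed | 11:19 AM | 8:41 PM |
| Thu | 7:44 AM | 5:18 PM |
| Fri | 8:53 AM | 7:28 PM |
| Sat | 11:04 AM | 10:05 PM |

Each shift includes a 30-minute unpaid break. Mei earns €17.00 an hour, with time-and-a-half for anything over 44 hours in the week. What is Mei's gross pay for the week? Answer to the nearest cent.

Mon: 10:10 AM–7:32 PM = 9 h 22 min; less 30 min break → 8 h 52 min
Tue: 9:32 AM–7:28 PM = 9 h 56 min; less 30 min break → 9 h 26 min
Wed: 11:19 AM–8:41 PM = 9 h 22 min; less 30 min break → 8 h 52 min
Thu: 7:44 AM–5:18 PM = 9 h 34 min; less 30 min break → 9 h 4 min
Fri: 8:53 AM–7:28 PM = 10 h 35 min; less 30 min break → 10 h 5 min
Sat: 11:04 AM–10:05 PM = 11 h 1 min; less 30 min break → 10 h 31 min
Total worked: 56 h 50 min = 3410 min.
Regular 44 h 0 min = 2640 min at €17.00/h; overtime 12 h 50 min = 770 min at €25.50/h.
Pay = (2640 × €17.00 + 770 × €25.50) ÷ 60 = €1075.25.

€1075.25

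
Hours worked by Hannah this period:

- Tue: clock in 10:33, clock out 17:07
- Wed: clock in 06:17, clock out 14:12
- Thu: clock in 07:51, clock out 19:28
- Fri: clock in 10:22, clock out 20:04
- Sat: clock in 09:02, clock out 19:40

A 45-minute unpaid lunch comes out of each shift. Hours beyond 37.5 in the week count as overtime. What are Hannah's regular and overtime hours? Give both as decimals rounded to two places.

Regular 37.50 hours, overtime 5.18 hours

Tue: 10:33–17:07 = 6 h 34 min; less 45 min break → 5 h 49 min
Wed: 06:17–14:12 = 7 h 55 min; less 45 min break → 7 h 10 min
Thu: 07:51–19:28 = 11 h 37 min; less 45 min break → 10 h 52 min
Fri: 10:22–20:04 = 9 h 42 min; less 45 min break → 8 h 57 min
Sat: 09:02–19:40 = 10 h 38 min; less 45 min break → 9 h 53 min
Total worked: 42 h 41 min = 42.68 h.
Threshold 37.5 h → overtime 5 h 11 min, regular 37 h 30 min.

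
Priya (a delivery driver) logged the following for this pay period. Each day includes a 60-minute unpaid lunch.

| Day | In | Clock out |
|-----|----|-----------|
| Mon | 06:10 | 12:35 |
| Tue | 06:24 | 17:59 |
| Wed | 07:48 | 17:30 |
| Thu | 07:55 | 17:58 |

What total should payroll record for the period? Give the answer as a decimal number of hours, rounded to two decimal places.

Mon: 06:10–12:35 = 6 h 25 min; less 60 min break → 5 h 25 min
Tue: 06:24–17:59 = 11 h 35 min; less 60 min break → 10 h 35 min
Wed: 07:48–17:30 = 9 h 42 min; less 60 min break → 8 h 42 min
Thu: 07:55–17:58 = 10 h 3 min; less 60 min break → 9 h 3 min
Total: 5 h 25 min + 10 h 35 min + 8 h 42 min + 9 h 3 min = 33 h 45 min.

33.75 hours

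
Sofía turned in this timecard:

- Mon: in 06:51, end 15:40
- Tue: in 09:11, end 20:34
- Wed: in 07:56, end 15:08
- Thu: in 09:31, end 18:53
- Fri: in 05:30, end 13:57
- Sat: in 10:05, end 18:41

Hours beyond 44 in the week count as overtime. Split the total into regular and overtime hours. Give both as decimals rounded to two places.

Regular 44.00 hours, overtime 9.82 hours

Mon: 06:51–15:40 = 8 h 49 min
Tue: 09:11–20:34 = 11 h 23 min
Wed: 07:56–15:08 = 7 h 12 min
Thu: 09:31–18:53 = 9 h 22 min
Fri: 05:30–13:57 = 8 h 27 min
Sat: 10:05–18:41 = 8 h 36 min
Total worked: 53 h 49 min = 53.82 h.
Threshold 44 h → overtime 9 h 49 min, regular 44 h 0 min.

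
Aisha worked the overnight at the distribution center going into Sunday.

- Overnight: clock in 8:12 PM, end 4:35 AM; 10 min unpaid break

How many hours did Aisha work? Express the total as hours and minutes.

Overnight: 8:12 PM → midnight = 3 h 48 min; midnight → 4:35 AM = 4 h 35 min; span 8 h 23 min; less 10 min break → 8 h 13 min

8 h 13 min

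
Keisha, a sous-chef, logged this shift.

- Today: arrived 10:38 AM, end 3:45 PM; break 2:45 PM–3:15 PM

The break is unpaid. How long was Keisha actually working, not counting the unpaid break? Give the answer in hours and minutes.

4 h 37 min

Today: 10:38 AM–3:45 PM = 5 h 7 min; less 30 min break → 4 h 37 min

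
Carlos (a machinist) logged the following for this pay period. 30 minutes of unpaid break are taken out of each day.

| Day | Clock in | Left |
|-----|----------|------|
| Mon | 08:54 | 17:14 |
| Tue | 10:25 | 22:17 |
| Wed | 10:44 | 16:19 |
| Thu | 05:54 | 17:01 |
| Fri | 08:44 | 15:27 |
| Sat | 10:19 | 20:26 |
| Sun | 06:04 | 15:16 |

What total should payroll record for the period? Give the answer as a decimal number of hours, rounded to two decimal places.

59.43 hours

Mon: 08:54–17:14 = 8 h 20 min; less 30 min break → 7 h 50 min
Tue: 10:25–22:17 = 11 h 52 min; less 30 min break → 11 h 22 min
Wed: 10:44–16:19 = 5 h 35 min; less 30 min break → 5 h 5 min
Thu: 05:54–17:01 = 11 h 7 min; less 30 min break → 10 h 37 min
Fri: 08:44–15:27 = 6 h 43 min; less 30 min break → 6 h 13 min
Sat: 10:19–20:26 = 10 h 7 min; less 30 min break → 9 h 37 min
Sun: 06:04–15:16 = 9 h 12 min; less 30 min break → 8 h 42 min
Total: 7 h 50 min + 11 h 22 min + 5 h 5 min + 10 h 37 min + 6 h 13 min + 9 h 37 min + 8 h 42 min = 59 h 26 min.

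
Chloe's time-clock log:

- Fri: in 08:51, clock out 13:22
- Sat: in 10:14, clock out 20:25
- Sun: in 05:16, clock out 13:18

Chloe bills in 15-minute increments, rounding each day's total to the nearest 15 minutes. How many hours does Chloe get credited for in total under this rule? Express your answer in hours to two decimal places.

Fri: 08:51–13:22 = 4 h 31 min → rounds to 4 h 30 min
Sat: 10:14–20:25 = 10 h 11 min → rounds to 10 h 15 min
Sun: 05:16–13:18 = 8 h 2 min → rounds to 8 h 0 min
Total credited: 22 h 45 min.

22.75 hours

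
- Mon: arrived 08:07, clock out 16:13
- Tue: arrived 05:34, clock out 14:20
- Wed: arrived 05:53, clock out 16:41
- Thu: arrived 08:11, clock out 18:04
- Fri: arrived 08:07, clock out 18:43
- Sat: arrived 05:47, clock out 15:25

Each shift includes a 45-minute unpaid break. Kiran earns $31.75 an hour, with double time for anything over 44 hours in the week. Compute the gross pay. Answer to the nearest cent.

Mon: 08:07–16:13 = 8 h 6 min; less 45 min break → 7 h 21 min
Tue: 05:34–14:20 = 8 h 46 min; less 45 min break → 8 h 1 min
Wed: 05:53–16:41 = 10 h 48 min; less 45 min break → 10 h 3 min
Thu: 08:11–18:04 = 9 h 53 min; less 45 min break → 9 h 8 min
Fri: 08:07–18:43 = 10 h 36 min; less 45 min break → 9 h 51 min
Sat: 05:47–15:25 = 9 h 38 min; less 45 min break → 8 h 53 min
Total worked: 53 h 17 min = 3197 min.
Regular 44 h 0 min = 2640 min at $31.75/h; overtime 9 h 17 min = 557 min at $63.50/h.
Pay = (2640 × $31.75 + 557 × $63.50) ÷ 60 = $1986.49.

$1986.49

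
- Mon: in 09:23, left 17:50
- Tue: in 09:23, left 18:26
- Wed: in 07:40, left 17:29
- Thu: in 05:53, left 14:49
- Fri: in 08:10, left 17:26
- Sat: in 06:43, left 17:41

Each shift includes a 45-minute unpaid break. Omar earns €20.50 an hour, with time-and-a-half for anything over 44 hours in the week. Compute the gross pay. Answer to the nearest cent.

Mon: 09:23–17:50 = 8 h 27 min; less 45 min break → 7 h 42 min
Tue: 09:23–18:26 = 9 h 3 min; less 45 min break → 8 h 18 min
Wed: 07:40–17:29 = 9 h 49 min; less 45 min break → 9 h 4 min
Thu: 05:53–14:49 = 8 h 56 min; less 45 min break → 8 h 11 min
Fri: 08:10–17:26 = 9 h 16 min; less 45 min break → 8 h 31 min
Sat: 06:43–17:41 = 10 h 58 min; less 45 min break → 10 h 13 min
Total worked: 51 h 59 min = 3119 min.
Regular 44 h 0 min = 2640 min at €20.50/h; overtime 7 h 59 min = 479 min at €30.75/h.
Pay = (2640 × €20.50 + 479 × €30.75) ÷ 60 = €1147.49.

€1147.49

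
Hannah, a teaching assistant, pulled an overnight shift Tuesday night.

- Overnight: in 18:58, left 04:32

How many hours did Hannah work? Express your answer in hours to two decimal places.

Overnight: 18:58 → midnight = 5 h 2 min; midnight → 04:32 = 4 h 32 min; span 9 h 34 min

9.57 hours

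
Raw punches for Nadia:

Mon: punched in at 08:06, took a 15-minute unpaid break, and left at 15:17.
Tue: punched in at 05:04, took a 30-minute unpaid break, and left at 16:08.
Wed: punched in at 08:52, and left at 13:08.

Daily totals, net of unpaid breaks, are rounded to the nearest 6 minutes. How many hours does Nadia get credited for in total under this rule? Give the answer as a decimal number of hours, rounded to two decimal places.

21.80 hours

Mon: 08:06–15:17 = 7 h 11 min − 15 min = 6 h 56 min → rounds to 6 h 54 min
Tue: 05:04–16:08 = 11 h 4 min − 30 min = 10 h 34 min → rounds to 10 h 36 min
Wed: 08:52–13:08 = 4 h 16 min → rounds to 4 h 18 min
Total credited: 21 h 48 min.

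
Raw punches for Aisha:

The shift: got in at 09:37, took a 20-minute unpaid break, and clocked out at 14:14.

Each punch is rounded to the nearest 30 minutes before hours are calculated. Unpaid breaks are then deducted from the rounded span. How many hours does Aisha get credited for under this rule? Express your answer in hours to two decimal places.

4.17 hours

The shift: in 09:37→09:30, out 14:14→14:00; 4 h 30 min − 20 min = 4 h 10 min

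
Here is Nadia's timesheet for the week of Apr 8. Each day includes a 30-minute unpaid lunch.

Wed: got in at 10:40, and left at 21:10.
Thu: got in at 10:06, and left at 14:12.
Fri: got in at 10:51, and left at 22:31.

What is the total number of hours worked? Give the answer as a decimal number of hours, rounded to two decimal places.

Wed: 10:40–21:10 = 10 h 30 min; less 30 min break → 10 h 0 min
Thu: 10:06–14:12 = 4 h 6 min; less 30 min break → 3 h 36 min
Fri: 10:51–22:31 = 11 h 40 min; less 30 min break → 11 h 10 min
Total: 10 h 0 min + 3 h 36 min + 11 h 10 min = 24 h 46 min.

24.77 hours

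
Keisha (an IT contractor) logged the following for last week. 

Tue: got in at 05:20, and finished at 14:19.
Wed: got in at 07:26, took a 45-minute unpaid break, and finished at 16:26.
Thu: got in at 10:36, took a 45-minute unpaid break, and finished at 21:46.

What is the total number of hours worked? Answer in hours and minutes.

Tue: 05:20–14:19 = 8 h 59 min
Wed: 07:26–16:26 = 9 h 0 min; less 45 min break → 8 h 15 min
Thu: 10:36–21:46 = 11 h 10 min; less 45 min break → 10 h 25 min
Total: 8 h 59 min + 8 h 15 min + 10 h 25 min = 27 h 39 min.

27 h 39 min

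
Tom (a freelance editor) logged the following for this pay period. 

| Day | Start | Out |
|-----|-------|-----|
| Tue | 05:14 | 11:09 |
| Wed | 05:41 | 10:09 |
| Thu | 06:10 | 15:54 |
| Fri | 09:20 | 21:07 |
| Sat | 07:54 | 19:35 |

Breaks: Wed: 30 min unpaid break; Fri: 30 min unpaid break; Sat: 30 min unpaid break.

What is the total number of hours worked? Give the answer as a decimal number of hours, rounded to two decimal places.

Tue: 05:14–11:09 = 5 h 55 min
Wed: 05:41–10:09 = 4 h 28 min; less 30 min break → 3 h 58 min
Thu: 06:10–15:54 = 9 h 44 min
Fri: 09:20–21:07 = 11 h 47 min; less 30 min break → 11 h 17 min
Sat: 07:54–19:35 = 11 h 41 min; less 30 min break → 11 h 11 min
Total: 5 h 55 min + 3 h 58 min + 9 h 44 min + 11 h 17 min + 11 h 11 min = 42 h 5 min.

42.08 hours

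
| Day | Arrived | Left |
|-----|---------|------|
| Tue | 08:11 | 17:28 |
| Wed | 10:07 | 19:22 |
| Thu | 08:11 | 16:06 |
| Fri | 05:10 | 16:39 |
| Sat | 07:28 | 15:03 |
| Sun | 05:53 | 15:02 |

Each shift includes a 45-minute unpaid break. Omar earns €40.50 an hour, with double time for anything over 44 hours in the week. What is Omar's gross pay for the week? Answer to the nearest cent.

€2281.50

Tue: 08:11–17:28 = 9 h 17 min; less 45 min break → 8 h 32 min
Wed: 10:07–19:22 = 9 h 15 min; less 45 min break → 8 h 30 min
Thu: 08:11–16:06 = 7 h 55 min; less 45 min break → 7 h 10 min
Fri: 05:10–16:39 = 11 h 29 min; less 45 min break → 10 h 44 min
Sat: 07:28–15:03 = 7 h 35 min; less 45 min break → 6 h 50 min
Sun: 05:53–15:02 = 9 h 9 min; less 45 min break → 8 h 24 min
Total worked: 50 h 10 min = 3010 min.
Regular 44 h 0 min = 2640 min at €40.50/h; overtime 6 h 10 min = 370 min at €81.00/h.
Pay = (2640 × €40.50 + 370 × €81.00) ÷ 60 = €2281.50.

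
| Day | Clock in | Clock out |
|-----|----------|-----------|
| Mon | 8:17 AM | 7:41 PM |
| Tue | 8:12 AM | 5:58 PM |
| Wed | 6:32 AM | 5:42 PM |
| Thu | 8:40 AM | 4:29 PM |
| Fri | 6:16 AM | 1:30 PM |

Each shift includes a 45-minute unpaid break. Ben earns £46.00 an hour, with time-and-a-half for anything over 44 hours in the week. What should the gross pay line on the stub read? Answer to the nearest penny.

£2007.13

Mon: 8:17 AM–7:41 PM = 11 h 24 min; less 45 min break → 10 h 39 min
Tue: 8:12 AM–5:58 PM = 9 h 46 min; less 45 min break → 9 h 1 min
Wed: 6:32 AM–5:42 PM = 11 h 10 min; less 45 min break → 10 h 25 min
Thu: 8:40 AM–4:29 PM = 7 h 49 min; less 45 min break → 7 h 4 min
Fri: 6:16 AM–1:30 PM = 7 h 14 min; less 45 min break → 6 h 29 min
Total worked: 43 h 38 min = 2618 min.
Regular 43 h 38 min = 2618 min at £46.00/h; overtime 0 h 0 min = 0 min at £69.00/h.
Pay = (2618 × £46.00 + 0 × £69.00) ÷ 60 = £2007.13.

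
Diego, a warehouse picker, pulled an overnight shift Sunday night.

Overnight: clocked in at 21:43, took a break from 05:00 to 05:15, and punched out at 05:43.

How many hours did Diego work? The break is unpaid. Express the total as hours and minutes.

7 h 45 min

Overnight: 21:43 → midnight = 2 h 17 min; midnight → 05:43 = 5 h 43 min; span 8 h 0 min; less 15 min break → 7 h 45 min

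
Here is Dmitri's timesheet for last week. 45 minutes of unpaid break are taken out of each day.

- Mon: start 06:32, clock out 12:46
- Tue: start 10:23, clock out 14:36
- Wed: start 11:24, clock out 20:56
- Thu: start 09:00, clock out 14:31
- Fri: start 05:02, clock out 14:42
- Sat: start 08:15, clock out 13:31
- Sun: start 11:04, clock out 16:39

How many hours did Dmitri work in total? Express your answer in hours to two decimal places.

40.77 hours

Mon: 06:32–12:46 = 6 h 14 min; less 45 min break → 5 h 29 min
Tue: 10:23–14:36 = 4 h 13 min; less 45 min break → 3 h 28 min
Wed: 11:24–20:56 = 9 h 32 min; less 45 min break → 8 h 47 min
Thu: 09:00–14:31 = 5 h 31 min; less 45 min break → 4 h 46 min
Fri: 05:02–14:42 = 9 h 40 min; less 45 min break → 8 h 55 min
Sat: 08:15–13:31 = 5 h 16 min; less 45 min break → 4 h 31 min
Sun: 11:04–16:39 = 5 h 35 min; less 45 min break → 4 h 50 min
Total: 5 h 29 min + 3 h 28 min + 8 h 47 min + 4 h 46 min + 8 h 55 min + 4 h 31 min + 4 h 50 min = 40 h 46 min.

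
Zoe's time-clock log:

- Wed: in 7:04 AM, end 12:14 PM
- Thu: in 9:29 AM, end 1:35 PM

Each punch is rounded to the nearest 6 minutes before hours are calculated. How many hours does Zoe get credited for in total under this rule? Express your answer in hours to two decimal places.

Wed: in 7:04 AM→7:06 AM, out 12:14 PM→12:12 PM; 5 h 6 min
Thu: in 9:29 AM→9:30 AM, out 1:35 PM→1:36 PM; 4 h 6 min
Total credited: 9 h 12 min.

9.20 hours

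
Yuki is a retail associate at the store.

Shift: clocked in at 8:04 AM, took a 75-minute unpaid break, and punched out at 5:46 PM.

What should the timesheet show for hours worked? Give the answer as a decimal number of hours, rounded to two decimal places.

Shift: 8:04 AM–5:46 PM = 9 h 42 min; less 75 min break → 8 h 27 min

8.45 hours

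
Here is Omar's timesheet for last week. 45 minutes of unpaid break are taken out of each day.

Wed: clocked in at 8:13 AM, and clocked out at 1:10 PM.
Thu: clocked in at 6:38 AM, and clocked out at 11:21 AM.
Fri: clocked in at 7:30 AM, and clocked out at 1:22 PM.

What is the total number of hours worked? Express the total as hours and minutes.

Wed: 8:13 AM–1:10 PM = 4 h 57 min; less 45 min break → 4 h 12 min
Thu: 6:38 AM–11:21 AM = 4 h 43 min; less 45 min break → 3 h 58 min
Fri: 7:30 AM–1:22 PM = 5 h 52 min; less 45 min break → 5 h 7 min
Total: 4 h 12 min + 3 h 58 min + 5 h 7 min = 13 h 17 min.

13 h 17 min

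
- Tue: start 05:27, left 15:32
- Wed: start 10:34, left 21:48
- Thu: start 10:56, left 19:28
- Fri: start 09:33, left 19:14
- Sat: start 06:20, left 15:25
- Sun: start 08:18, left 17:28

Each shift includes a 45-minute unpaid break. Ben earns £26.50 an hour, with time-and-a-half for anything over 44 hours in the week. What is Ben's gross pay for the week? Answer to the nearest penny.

£1535.01

Tue: 05:27–15:32 = 10 h 5 min; less 45 min break → 9 h 20 min
Wed: 10:34–21:48 = 11 h 14 min; less 45 min break → 10 h 29 min
Thu: 10:56–19:28 = 8 h 32 min; less 45 min break → 7 h 47 min
Fri: 09:33–19:14 = 9 h 41 min; less 45 min break → 8 h 56 min
Sat: 06:20–15:25 = 9 h 5 min; less 45 min break → 8 h 20 min
Sun: 08:18–17:28 = 9 h 10 min; less 45 min break → 8 h 25 min
Total worked: 53 h 17 min = 3197 min.
Regular 44 h 0 min = 2640 min at £26.50/h; overtime 9 h 17 min = 557 min at £39.75/h.
Pay = (2640 × £26.50 + 557 × £39.75) ÷ 60 = £1535.01.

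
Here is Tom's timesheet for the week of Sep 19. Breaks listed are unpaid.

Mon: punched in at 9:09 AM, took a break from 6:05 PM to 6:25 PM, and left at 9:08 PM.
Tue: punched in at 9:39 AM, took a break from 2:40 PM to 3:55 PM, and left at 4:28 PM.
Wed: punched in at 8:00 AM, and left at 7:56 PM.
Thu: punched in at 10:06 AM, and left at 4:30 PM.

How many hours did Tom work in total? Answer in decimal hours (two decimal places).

Mon: 9:09 AM–9:08 PM = 11 h 59 min; less 20 min break → 11 h 39 min
Tue: 9:39 AM–4:28 PM = 6 h 49 min; less 75 min break → 5 h 34 min
Wed: 8:00 AM–7:56 PM = 11 h 56 min
Thu: 10:06 AM–4:30 PM = 6 h 24 min
Total: 11 h 39 min + 5 h 34 min + 11 h 56 min + 6 h 24 min = 35 h 33 min.

35.55 hours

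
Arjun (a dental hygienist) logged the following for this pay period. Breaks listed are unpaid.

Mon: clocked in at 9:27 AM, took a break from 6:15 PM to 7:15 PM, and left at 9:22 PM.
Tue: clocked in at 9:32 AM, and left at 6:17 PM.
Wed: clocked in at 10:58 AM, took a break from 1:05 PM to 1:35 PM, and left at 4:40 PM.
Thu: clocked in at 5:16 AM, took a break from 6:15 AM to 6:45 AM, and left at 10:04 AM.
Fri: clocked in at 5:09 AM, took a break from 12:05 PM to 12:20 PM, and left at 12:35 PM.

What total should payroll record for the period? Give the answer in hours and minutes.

36 h 21 min

Mon: 9:27 AM–9:22 PM = 11 h 55 min; less 60 min break → 10 h 55 min
Tue: 9:32 AM–6:17 PM = 8 h 45 min
Wed: 10:58 AM–4:40 PM = 5 h 42 min; less 30 min break → 5 h 12 min
Thu: 5:16 AM–10:04 AM = 4 h 48 min; less 30 min break → 4 h 18 min
Fri: 5:09 AM–12:35 PM = 7 h 26 min; less 15 min break → 7 h 11 min
Total: 10 h 55 min + 8 h 45 min + 5 h 12 min + 4 h 18 min + 7 h 11 min = 36 h 21 min.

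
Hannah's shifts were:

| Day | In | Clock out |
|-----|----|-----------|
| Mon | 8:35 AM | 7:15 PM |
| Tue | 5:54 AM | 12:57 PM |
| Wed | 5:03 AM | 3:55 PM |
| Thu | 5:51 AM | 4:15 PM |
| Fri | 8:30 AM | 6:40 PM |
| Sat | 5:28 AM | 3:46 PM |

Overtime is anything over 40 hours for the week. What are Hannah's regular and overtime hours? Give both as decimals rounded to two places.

Regular 40.00 hours, overtime 19.45 hours

Mon: 8:35 AM–7:15 PM = 10 h 40 min
Tue: 5:54 AM–12:57 PM = 7 h 3 min
Wed: 5:03 AM–3:55 PM = 10 h 52 min
Thu: 5:51 AM–4:15 PM = 10 h 24 min
Fri: 8:30 AM–6:40 PM = 10 h 10 min
Sat: 5:28 AM–3:46 PM = 10 h 18 min
Total worked: 59 h 27 min = 59.45 h.
Threshold 40 h → overtime 19 h 27 min, regular 40 h 0 min.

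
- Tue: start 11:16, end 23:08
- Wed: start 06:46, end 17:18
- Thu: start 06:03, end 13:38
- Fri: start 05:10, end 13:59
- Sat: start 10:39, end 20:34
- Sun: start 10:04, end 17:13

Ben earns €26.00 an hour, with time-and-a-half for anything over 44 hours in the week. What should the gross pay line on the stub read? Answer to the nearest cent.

Tue: 11:16–23:08 = 11 h 52 min
Wed: 06:46–17:18 = 10 h 32 min
Thu: 06:03–13:38 = 7 h 35 min
Fri: 05:10–13:59 = 8 h 49 min
Sat: 10:39–20:34 = 9 h 55 min
Sun: 10:04–17:13 = 7 h 9 min
Total worked: 55 h 52 min = 3352 min.
Regular 44 h 0 min = 2640 min at €26.00/h; overtime 11 h 52 min = 712 min at €39.00/h.
Pay = (2640 × €26.00 + 712 × €39.00) ÷ 60 = €1606.80.

€1606.80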